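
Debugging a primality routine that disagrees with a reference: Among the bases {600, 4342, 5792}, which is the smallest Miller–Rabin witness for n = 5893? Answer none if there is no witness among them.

n − 1 = 5892 = 2^2 · 1473, so s = 2 and d = 1473.
Base 600: x_0 = 600^1473 mod 5893 = 960. x_0 is neither 1 nor 5892, so continue squaring. x_1 = 960^2 mod 5893 = 2292. Reached i = s−1 = 1 without hitting −1: 600 is a Miller–Rabin witness and 5893 is composite.
Base 4342: x_0 = 4342^1473 mod 5893 = 195. x_0 is neither 1 nor 5892, so continue squaring. x_1 = 195^2 mod 5893 = 2667. Reached i = s−1 = 1 without hitting −1: 4342 is a Miller–Rabin witness and 5893 is composite.
Base 5792: x_0 = 5792^1473 mod 5893 = 1045. x_0 is neither 1 nor 5892, so continue squaring. x_1 = 1045^2 mod 5893 = 1820. Reached i = s−1 = 1 without hitting −1: 5792 is a Miller–Rabin witness and 5893 is composite.
The smallest witness among the given bases is 600.

600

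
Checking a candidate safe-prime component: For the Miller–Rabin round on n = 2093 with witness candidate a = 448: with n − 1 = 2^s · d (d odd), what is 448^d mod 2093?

n − 1 = 2092 = 2^2 · 523, so s = 2 and d = 523.
Repeated squaring mod 2093: 448^1 ≡ 448, 448^2 ≡ 1869, 448^4 ≡ 2037, 448^8 ≡ 1043, 448^16 ≡ 1582, 448^32 ≡ 1589, 448^64 ≡ 763, 448^128 ≡ 315, 448^256 ≡ 854, 448^512 ≡ 952.
523 = 512 + 8 + 2 + 1, so 448^523 ≡ 952·1043·1869·448 ≡ 1463 (mod 2093).

1463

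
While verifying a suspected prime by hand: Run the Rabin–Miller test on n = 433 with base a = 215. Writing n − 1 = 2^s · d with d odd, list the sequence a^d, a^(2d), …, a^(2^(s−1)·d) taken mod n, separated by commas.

79, 179, 432, 1

n − 1 = 432 = 2^4 · 27, so s = 4 and d = 27.
x_0 = 215^27 mod 433 = 79.
x_1 = 79^2 mod 433 = 179.
x_2 = 179^2 mod 433 = 432.
x_3 = 432^2 mod 433 = 1.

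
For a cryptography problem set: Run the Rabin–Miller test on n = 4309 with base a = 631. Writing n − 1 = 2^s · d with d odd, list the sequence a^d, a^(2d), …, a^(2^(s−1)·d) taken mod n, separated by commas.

604, 2860

n − 1 = 4308 = 2^2 · 1077, so s = 2 and d = 1077.
x_0 = 631^1077 mod 4309 = 604.
x_1 = 604^2 mod 4309 = 2860.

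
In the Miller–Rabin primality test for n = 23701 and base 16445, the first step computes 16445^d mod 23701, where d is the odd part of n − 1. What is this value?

1317

n − 1 = 23700 = 2^2 · 5925, so s = 2 and d = 5925.
16445^5925 mod 23701 = 1317.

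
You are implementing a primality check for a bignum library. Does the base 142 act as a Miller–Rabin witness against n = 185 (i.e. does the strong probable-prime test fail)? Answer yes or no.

no

n − 1 = 184 = 2^3 · 23, so s = 3 and d = 23.
x_0 = 142^23 mod 185 = 43.
x_0 is neither 1 nor 184, so continue squaring.
x_1 = 43^2 mod 185 = 184.
x_1 ≡ −1, so 142 is not a witness.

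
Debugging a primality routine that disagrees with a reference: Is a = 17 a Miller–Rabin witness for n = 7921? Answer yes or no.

yes

n − 1 = 7920 = 2^4 · 495, so s = 4 and d = 495.
Repeated squaring mod 7921: 17^1 ≡ 17, 17^2 ≡ 289, 17^4 ≡ 4311, 17^8 ≡ 2055, 17^16 ≡ 1132, 17^32 ≡ 6143, 17^64 ≡ 805, 17^128 ≡ 6424, 17^256 ≡ 7287.
495 = 256 + 128 + 64 + 32 + 8 + 4 + 2 + 1, so 17^495 ≡ 7287·6424·805·6143·2055·4311·289·17 ≡ 500 (mod 7921).
x_0 = 17^495 mod 7921 = 500.
x_0 is neither 1 nor 7920, so continue squaring.
x_1 = 500^2 mod 7921 = 4449.
x_2 = 4449^2 mod 7921 = 6943.
x_3 = 6943^2 mod 7921 = 5964.
Reached i = s−1 = 3 without hitting −1: 17 is a Miller–Rabin witness and 7921 is composite.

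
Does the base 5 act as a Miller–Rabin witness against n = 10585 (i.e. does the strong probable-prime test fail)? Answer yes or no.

yes

n − 1 = 10584 = 2^3 · 1323, so s = 3 and d = 1323.
x_0 = 5^1323 mod 10585 = 9395.
x_0 is neither 1 nor 10584, so continue squaring.
x_1 = 9395^2 mod 10585 = 8295.
x_2 = 8295^2 mod 10585 = 4525.
Reached i = s−1 = 2 without hitting −1: 5 is a Miller–Rabin witness and 10585 is composite.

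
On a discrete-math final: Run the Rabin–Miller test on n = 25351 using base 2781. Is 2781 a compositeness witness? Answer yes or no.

n − 1 = 25350 = 2^1 · 12675, so s = 1 and d = 12675.
Repeated squaring mod 25351: 2781^1 ≡ 2781, 2781^2 ≡ 1906, 2781^4 ≡ 7643, 2781^8 ≡ 6745, 2781^16 ≡ 15331, 2781^32 ≡ 10440, 2781^64 ≡ 9651, 2781^128 ≡ 2227, 2781^256 ≡ 16084, 2781^512 ≡ 13452, 2781^1024 ≡ 866, 2781^2048 ≡ 14777, 2781^4096 ≡ 11566, 2781^8192 ≡ 20480.
12675 = 8192 + 4096 + 256 + 128 + 2 + 1, so 2781^12675 ≡ 20480·11566·16084·2227·1906·2781 ≡ 1 (mod 25351).
x_0 = 2781^12675 mod 25351 = 1.
x_0 = 1, so 2781 is not a witness.

no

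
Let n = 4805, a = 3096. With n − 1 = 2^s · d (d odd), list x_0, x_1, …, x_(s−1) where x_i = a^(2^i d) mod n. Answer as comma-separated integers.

2166, 1876

n − 1 = 4804 = 2^2 · 1201, so s = 2 and d = 1201.
x_0 = 3096^1201 mod 4805 = 2166.
x_1 = 2166^2 mod 4805 = 1876.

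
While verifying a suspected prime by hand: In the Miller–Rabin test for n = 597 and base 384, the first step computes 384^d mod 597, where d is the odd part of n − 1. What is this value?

n − 1 = 596 = 2^2 · 149, so s = 2 and d = 149.
384^149 mod 597 = 546.

546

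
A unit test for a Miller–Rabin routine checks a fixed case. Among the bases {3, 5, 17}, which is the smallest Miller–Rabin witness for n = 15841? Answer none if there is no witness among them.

n − 1 = 15840 = 2^5 · 495, so s = 5 and d = 495.
Base 3: x_0 = 3^495 mod 15841 = 12802. x_0 is neither 1 nor 15840, so continue squaring. x_1 = 12802^2 mod 15841 = 218. x_2 = 218^2 mod 15841 = 1. x_2 = 1 but x_1 ≠ ±1, a nontrivial square root of 1 — 3 is a witness and 15841 is composite.
Base 5: x_0 = 5^495 mod 15841 = 3380. x_0 is neither 1 nor 15840, so continue squaring. x_1 = 3380^2 mod 15841 = 3039. x_2 = 3039^2 mod 15841 = 218. x_3 = 218^2 mod 15841 = 1. x_3 = 1 but x_2 ≠ ±1, a nontrivial square root of 1 — 5 is a witness and 15841 is composite.
Base 17: x_0 = 17^495 mod 15841 = 10198. x_0 is neither 1 nor 15840, so continue squaring. x_1 = 10198^2 mod 15841 = 3039. x_2 = 3039^2 mod 15841 = 218. x_3 = 218^2 mod 15841 = 1. x_3 = 1 but x_2 ≠ ±1, a nontrivial square root of 1 — 17 is a witness and 15841 is composite.
The smallest witness among the given bases is 3.

3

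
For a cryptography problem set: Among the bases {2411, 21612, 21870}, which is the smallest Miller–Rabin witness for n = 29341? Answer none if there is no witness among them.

n − 1 = 29340 = 2^2 · 7335, so s = 2 and d = 7335.
Base 2411: x_0 = 2411^7335 mod 29341 = 18494. x_0 is neither 1 nor 29340, so continue squaring. x_1 = 18494^2 mod 29341 = 29340. x_1 ≡ −1, so 2411 is not a witness.
Base 21612: x_0 = 21612^7335 mod 29341 = 16908. x_0 is neither 1 nor 29340, so continue squaring. x_1 = 16908^2 mod 29341 = 11101. Reached i = s−1 = 1 without hitting −1: 21612 is a Miller–Rabin witness and 29341 is composite.
Base 21870: x_0 = 21870^7335 mod 29341 = 3366. x_0 is neither 1 nor 29340, so continue squaring. x_1 = 3366^2 mod 29341 = 4330. Reached i = s−1 = 1 without hitting −1: 21870 is a Miller–Rabin witness and 29341 is composite.
The smallest witness among the given bases is 21612.

21612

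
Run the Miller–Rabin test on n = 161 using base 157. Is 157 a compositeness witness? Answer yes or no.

n − 1 = 160 = 2^5 · 5, so s = 5 and d = 5.
Repeated squaring mod 161: 157^1 ≡ 157, 157^2 ≡ 16, 157^4 ≡ 95.
5 = 4 + 1, so 157^5 ≡ 95·157 ≡ 103 (mod 161).
x_0 = 157^5 mod 161 = 103.
x_0 is neither 1 nor 160, so continue squaring.
x_1 = 103^2 mod 161 = 144.
x_2 = 144^2 mod 161 = 128.
x_3 = 128^2 mod 161 = 123.
x_4 = 123^2 mod 161 = 156.
Reached i = s−1 = 4 without hitting −1: 157 is a Miller–Rabin witness and 161 is composite.

yes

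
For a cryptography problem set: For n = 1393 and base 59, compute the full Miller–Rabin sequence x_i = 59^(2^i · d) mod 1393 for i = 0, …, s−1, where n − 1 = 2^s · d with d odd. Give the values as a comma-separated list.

n − 1 = 1392 = 2^4 · 87, so s = 4 and d = 87.
x_0 = 59^87 mod 1393 = 1091.
x_1 = 1091^2 mod 1393 = 659.
x_2 = 659^2 mod 1393 = 1058.
x_3 = 1058^2 mod 1393 = 785.

1091, 659, 1058, 785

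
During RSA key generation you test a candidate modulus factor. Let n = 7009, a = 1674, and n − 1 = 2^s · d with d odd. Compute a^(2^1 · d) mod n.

n − 1 = 7008 = 2^5 · 219, so s = 5 and d = 219.
Repeated squaring mod 7009: 1674^1 ≡ 1674, 1674^2 ≡ 5685, 1674^4 ≡ 726, 1674^8 ≡ 1401, 1674^16 ≡ 281, 1674^32 ≡ 1862, 1674^64 ≡ 4598, 1674^128 ≡ 2460.
219 = 128 + 64 + 16 + 8 + 2 + 1, so 1674^219 ≡ 2460·4598·281·1401·5685·1674 ≡ 6117 (mod 7009).
x_0 = 6117.
x_1 = 6117^2 mod 7009 = 3647.

3647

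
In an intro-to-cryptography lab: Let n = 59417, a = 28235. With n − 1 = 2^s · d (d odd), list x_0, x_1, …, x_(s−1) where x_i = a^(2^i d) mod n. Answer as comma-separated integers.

n − 1 = 59416 = 2^3 · 7427, so s = 3 and d = 7427.
x_0 = 28235^7427 mod 59417 = 58744.
x_1 = 58744^2 mod 59417 = 37010.
x_2 = 37010^2 mod 59417 = 59416.

58744, 37010, 59416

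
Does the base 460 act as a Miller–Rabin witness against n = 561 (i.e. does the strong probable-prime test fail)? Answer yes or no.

no

n − 1 = 560 = 2^4 · 35, so s = 4 and d = 35.
x_0 = 460^35 mod 561 = 1.
x_0 = 1, so 460 is not a witness.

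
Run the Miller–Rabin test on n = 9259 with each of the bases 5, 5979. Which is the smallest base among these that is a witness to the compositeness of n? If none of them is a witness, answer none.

5

n − 1 = 9258 = 2^1 · 4629, so s = 1 and d = 4629.
Base 5: x_0 = 5^4629 mod 9259 = 1624. x_0 ∉ {1, 9258} and s = 1, so 5 is a Miller–Rabin witness and 9259 is composite.
Base 5979: x_0 = 5979^4629 mod 9259 = 1053. x_0 ∉ {1, 9258} and s = 1, so 5979 is a Miller–Rabin witness and 9259 is composite.
The smallest witness among the given bases is 5.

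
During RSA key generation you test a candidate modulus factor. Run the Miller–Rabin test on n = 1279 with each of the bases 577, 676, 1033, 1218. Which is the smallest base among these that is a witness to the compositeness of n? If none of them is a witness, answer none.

n − 1 = 1278 = 2^1 · 639, so s = 1 and d = 639.
Base 577: x_0 = 577^639 mod 1279 = 1278. x_0 = 1278 ≡ −1, so 577 is not a witness.
Base 676: x_0 = 676^639 mod 1279 = 1. x_0 = 1, so 676 is not a witness.
Base 1033: x_0 = 1033^639 mod 1279 = 1. x_0 = 1, so 1033 is not a witness.
Base 1218: x_0 = 1218^639 mod 1279 = 1. x_0 = 1, so 1218 is not a witness.
No listed base is a witness for 1279.

none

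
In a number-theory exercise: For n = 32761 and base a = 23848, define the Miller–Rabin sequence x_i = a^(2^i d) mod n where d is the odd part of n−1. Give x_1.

n − 1 = 32760 = 2^3 · 4095, so s = 3 and d = 4095.
x_0 = 23848^4095 mod 32761 = 8144.
x_1 = 8144^2 mod 32761 = 16472.

16472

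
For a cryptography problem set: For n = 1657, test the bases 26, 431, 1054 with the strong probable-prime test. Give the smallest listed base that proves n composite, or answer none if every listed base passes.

none

n − 1 = 1656 = 2^3 · 207, so s = 3 and d = 207.
Base 26: x_0 = 26^207 mod 1657 = 1418. x_0 is neither 1 nor 1656, so continue squaring. x_1 = 1418^2 mod 1657 = 783. x_2 = 783^2 mod 1657 = 1656. x_2 ≡ −1, so 26 is not a witness.
Base 431: x_0 = 431^207 mod 1657 = 1. x_0 = 1, so 431 is not a witness.
Base 1054: x_0 = 1054^207 mod 1657 = 1. x_0 = 1, so 1054 is not a witness.
No listed base is a witness for 1657.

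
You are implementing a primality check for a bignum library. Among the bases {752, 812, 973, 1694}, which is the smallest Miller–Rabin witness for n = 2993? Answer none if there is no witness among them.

n − 1 = 2992 = 2^4 · 187, so s = 4 and d = 187.
Base 752: x_0 = 752^187 mod 2993 = 1596. x_0 is neither 1 nor 2992, so continue squaring. x_1 = 1596^2 mod 2993 = 173. x_2 = 173^2 mod 2993 = 2992. x_2 ≡ −1, so 752 is not a witness.
Base 812: x_0 = 812^187 mod 2993 = 1761. x_0 is neither 1 nor 2992, so continue squaring. x_1 = 1761^2 mod 2993 = 373. x_2 = 373^2 mod 2993 = 1451. x_3 = 1451^2 mod 2993 = 1322. Reached i = s−1 = 3 without hitting −1: 812 is a Miller–Rabin witness and 2993 is composite.
Base 973: x_0 = 973^187 mod 2993 = 2823. x_0 is neither 1 nor 2992, so continue squaring. x_1 = 2823^2 mod 2993 = 1963. x_2 = 1963^2 mod 2993 = 1378. x_3 = 1378^2 mod 2993 = 1322. Reached i = s−1 = 3 without hitting −1: 973 is a Miller–Rabin witness and 2993 is composite.
Base 1694: x_0 = 1694^187 mod 2993 = 1286. x_0 is neither 1 nor 2992, so continue squaring. x_1 = 1286^2 mod 2993 = 1660. x_2 = 1660^2 mod 2993 = 2040. x_3 = 2040^2 mod 2993 = 1330. Reached i = s−1 = 3 without hitting −1: 1694 is a Miller–Rabin witness and 2993 is composite.
The smallest witness among the given bases is 812.

812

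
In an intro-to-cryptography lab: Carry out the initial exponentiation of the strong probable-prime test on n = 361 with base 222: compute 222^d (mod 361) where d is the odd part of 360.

170

n − 1 = 360 = 2^3 · 45, so s = 3 and d = 45.
By repeated squaring, 222^45 ≡ 170 (mod 361).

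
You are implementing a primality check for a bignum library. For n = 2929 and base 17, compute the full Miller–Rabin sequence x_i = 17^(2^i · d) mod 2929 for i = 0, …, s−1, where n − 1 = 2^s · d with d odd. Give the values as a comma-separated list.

1984, 2609, 2814, 1509

n − 1 = 2928 = 2^4 · 183, so s = 4 and d = 183.
x_0 = 17^183 mod 2929 = 1984.
x_1 = 1984^2 mod 2929 = 2609.
x_2 = 2609^2 mod 2929 = 2814.
x_3 = 2814^2 mod 2929 = 1509.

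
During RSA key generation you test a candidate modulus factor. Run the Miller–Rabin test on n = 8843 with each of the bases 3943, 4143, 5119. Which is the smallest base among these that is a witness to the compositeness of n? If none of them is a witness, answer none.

3943

n − 1 = 8842 = 2^1 · 4421, so s = 1 and d = 4421.
Base 3943: x_0 = 3943^4421 mod 8843 = 6404. x_0 ∉ {1, 8842} and s = 1, so 3943 is a Miller–Rabin witness and 8843 is composite.
Base 4143: x_0 = 4143^4421 mod 8843 = 591. x_0 ∉ {1, 8842} and s = 1, so 4143 is a Miller–Rabin witness and 8843 is composite.
Base 5119: x_0 = 5119^4421 mod 8843 = 6941. x_0 ∉ {1, 8842} and s = 1, so 5119 is a Miller–Rabin witness and 8843 is composite.
The smallest witness among the given bases is 3943.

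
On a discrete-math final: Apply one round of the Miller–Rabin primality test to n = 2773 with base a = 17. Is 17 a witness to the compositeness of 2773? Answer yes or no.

yes

n − 1 = 2772 = 2^2 · 693, so s = 2 and d = 693.
x_0 = 17^693 mod 2773 = 166.
x_0 is neither 1 nor 2772, so continue squaring.
x_1 = 166^2 mod 2773 = 2599.
Reached i = s−1 = 1 without hitting −1: 17 is a Miller–Rabin witness and 2773 is composite.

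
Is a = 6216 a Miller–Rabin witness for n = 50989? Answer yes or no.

no

n − 1 = 50988 = 2^2 · 12747, so s = 2 and d = 12747.
x_0 = 6216^12747 mod 50989 = 10441.
x_0 is neither 1 nor 50988, so continue squaring.
x_1 = 10441^2 mod 50989 = 50988.
x_1 ≡ −1, so 6216 is not a witness.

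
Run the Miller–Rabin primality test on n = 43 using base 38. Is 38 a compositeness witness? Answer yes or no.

no

n − 1 = 42 = 2^1 · 21, so s = 1 and d = 21.
x_0 = 38^21 mod 43 = 1.
x_0 = 1, so 38 is not a witness.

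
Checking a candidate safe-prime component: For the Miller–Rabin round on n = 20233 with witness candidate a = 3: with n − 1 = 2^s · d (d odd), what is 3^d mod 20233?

20232

n − 1 = 20232 = 2^3 · 2529, so s = 3 and d = 2529.
3^2529 mod 20233 = 20232.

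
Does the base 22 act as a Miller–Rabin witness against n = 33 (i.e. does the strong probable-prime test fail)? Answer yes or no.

n − 1 = 32 = 2^5 · 1, so s = 5 and d = 1.
x_0 = 22^1 mod 33 = 22.
x_0 is neither 1 nor 32, so continue squaring.
x_1 = 22^2 mod 33 = 22.
x_2 = 22^2 mod 33 = 22.
x_3 = 22^2 mod 33 = 22.
x_4 = 22^2 mod 33 = 22.
Reached i = s−1 = 4 without hitting −1: 22 is a Miller–Rabin witness and 33 is composite.

yes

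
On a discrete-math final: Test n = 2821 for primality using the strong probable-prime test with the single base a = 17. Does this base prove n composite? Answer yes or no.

no

n − 1 = 2820 = 2^2 · 705, so s = 2 and d = 705.
x_0 = 17^705 mod 2821 = 2820.
x_0 = 2820 ≡ −1, so 17 is not a witness.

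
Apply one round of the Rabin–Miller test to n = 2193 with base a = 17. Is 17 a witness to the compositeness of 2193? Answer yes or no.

yes

n − 1 = 2192 = 2^4 · 137, so s = 4 and d = 137.
x_0 = 17^137 mod 2193 = 884.
x_0 is neither 1 nor 2192, so continue squaring.
x_1 = 884^2 mod 2193 = 748.
x_2 = 748^2 mod 2193 = 289.
x_3 = 289^2 mod 2193 = 187.
Reached i = s−1 = 3 without hitting −1: 17 is a Miller–Rabin witness and 2193 is composite.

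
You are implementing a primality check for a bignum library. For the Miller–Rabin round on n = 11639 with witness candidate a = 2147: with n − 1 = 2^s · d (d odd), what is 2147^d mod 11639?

n − 1 = 11638 = 2^1 · 5819, so s = 1 and d = 5819.
Repeated squaring mod 11639: 2147^1 ≡ 2147, 2147^2 ≡ 565, 2147^4 ≡ 4972, 2147^8 ≡ 11187, 2147^16 ≡ 6441, 2147^32 ≡ 5085, 2147^64 ≡ 7006, 2147^128 ≡ 2373, 2147^256 ≡ 9492, 2147^512 ≡ 565, 2147^1024 ≡ 4972, 2147^2048 ≡ 11187, 2147^4096 ≡ 6441.
5819 = 4096 + 1024 + 512 + 128 + 32 + 16 + 8 + 2 + 1, so 2147^5819 ≡ 6441·4972·565·2373·5085·6441·11187·565·2147 ≡ 1921 (mod 11639).

1921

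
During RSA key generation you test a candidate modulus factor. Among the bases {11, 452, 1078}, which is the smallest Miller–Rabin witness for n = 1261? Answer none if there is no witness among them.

11

n − 1 = 1260 = 2^2 · 315, so s = 2 and d = 315.
Base 11: x_0 = 11^315 mod 1261 = 512. x_0 is neither 1 nor 1260, so continue squaring. x_1 = 512^2 mod 1261 = 1117. Reached i = s−1 = 1 without hitting −1: 11 is a Miller–Rabin witness and 1261 is composite.
Base 452: x_0 = 452^315 mod 1261 = 1117. x_0 is neither 1 nor 1260, so continue squaring. x_1 = 1117^2 mod 1261 = 560. Reached i = s−1 = 1 without hitting −1: 452 is a Miller–Rabin witness and 1261 is composite.
Base 1078: x_0 = 1078^315 mod 1261 = 415. x_0 is neither 1 nor 1260, so continue squaring. x_1 = 415^2 mod 1261 = 729. Reached i = s−1 = 1 without hitting −1: 1078 is a Miller–Rabin witness and 1261 is composite.
The smallest witness among the given bases is 11.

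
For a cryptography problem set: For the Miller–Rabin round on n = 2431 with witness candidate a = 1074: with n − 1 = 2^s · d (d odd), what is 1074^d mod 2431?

n − 1 = 2430 = 2^1 · 1215, so s = 1 and d = 1215.
By repeated squaring, 1074^1215 ≡ 1825 (mod 2431).

1825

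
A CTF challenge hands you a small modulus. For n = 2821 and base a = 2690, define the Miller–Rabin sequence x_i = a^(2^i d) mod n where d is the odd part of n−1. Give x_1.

1

n − 1 = 2820 = 2^2 · 705, so s = 2 and d = 705.
Repeated squaring mod 2821: 2690^1 ≡ 2690, 2690^2 ≡ 235, 2690^4 ≡ 1626, 2690^8 ≡ 599, 2690^16 ≡ 534, 2690^32 ≡ 235, 2690^64 ≡ 1626, 2690^128 ≡ 599, 2690^256 ≡ 534, 2690^512 ≡ 235.
705 = 512 + 128 + 64 + 1, so 2690^705 ≡ 235·599·1626·2690 ≡ 1611 (mod 2821).
x_0 = 1611.
x_1 = 1611^2 mod 2821 = 1.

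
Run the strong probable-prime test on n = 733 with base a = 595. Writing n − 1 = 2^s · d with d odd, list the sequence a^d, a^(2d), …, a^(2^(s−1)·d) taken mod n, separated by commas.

n − 1 = 732 = 2^2 · 183, so s = 2 and d = 183.
x_0 = 595^183 mod 733 = 732.
x_1 = 732^2 mod 733 = 1.

732, 1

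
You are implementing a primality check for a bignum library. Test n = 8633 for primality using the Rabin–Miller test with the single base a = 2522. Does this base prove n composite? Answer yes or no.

n − 1 = 8632 = 2^3 · 1079, so s = 3 and d = 1079.
x_0 = 2522^1079 mod 8633 = 582.
x_0 is neither 1 nor 8632, so continue squaring.
x_1 = 582^2 mod 8633 = 2037.
x_2 = 2037^2 mod 8633 = 5529.
Reached i = s−1 = 2 without hitting −1: 2522 is a Miller–Rabin witness and 8633 is composite.

yes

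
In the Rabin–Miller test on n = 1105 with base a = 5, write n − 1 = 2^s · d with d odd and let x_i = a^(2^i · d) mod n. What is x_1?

740

n − 1 = 1104 = 2^4 · 69, so s = 4 and d = 69.
x_0 = 5^69 mod 1105 = 915.
x_1 = 915^2 mod 1105 = 740.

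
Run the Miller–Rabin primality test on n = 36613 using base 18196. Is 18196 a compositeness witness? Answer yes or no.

n − 1 = 36612 = 2^2 · 9153, so s = 2 and d = 9153.
Repeated squaring mod 36613: 18196^1 ≡ 18196, 18196^2 ≡ 3057, 18196^4 ≡ 8934, 18196^8 ≡ 16, 18196^16 ≡ 256, 18196^32 ≡ 28923, 18196^64 ≡ 6105, 18196^128 ≡ 35604, 18196^256 ≡ 29530, 18196^512 ≡ 9079, 18196^1024 ≡ 12378, 18196^2048 ≡ 26092, 18196^4096 ≡ 10342, 18196^8192 ≡ 10391.
9153 = 8192 + 512 + 256 + 128 + 64 + 1, so 18196^9153 ≡ 10391·9079·29530·35604·6105·18196 ≡ 28556 (mod 36613).
x_0 = 18196^9153 mod 36613 = 28556.
x_0 is neither 1 nor 36612, so continue squaring.
x_1 = 28556^2 mod 36613 = 400.
Reached i = s−1 = 1 without hitting −1: 18196 is a Miller–Rabin witness and 36613 is composite.

yes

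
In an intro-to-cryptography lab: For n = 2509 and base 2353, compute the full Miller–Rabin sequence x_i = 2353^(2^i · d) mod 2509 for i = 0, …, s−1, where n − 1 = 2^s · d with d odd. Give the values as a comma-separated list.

n − 1 = 2508 = 2^2 · 627, so s = 2 and d = 627.
x_0 = 2353^627 mod 2509 = 1638.
x_1 = 1638^2 mod 2509 = 923.

1638, 923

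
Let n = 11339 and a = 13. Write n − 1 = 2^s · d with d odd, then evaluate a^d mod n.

9057

n − 1 = 11338 = 2^1 · 5669, so s = 1 and d = 5669.
13^5669 mod 11339 = 9057.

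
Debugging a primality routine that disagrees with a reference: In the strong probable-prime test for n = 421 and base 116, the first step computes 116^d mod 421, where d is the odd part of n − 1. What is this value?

392

n − 1 = 420 = 2^2 · 105, so s = 2 and d = 105.
116^105 mod 421 = 392.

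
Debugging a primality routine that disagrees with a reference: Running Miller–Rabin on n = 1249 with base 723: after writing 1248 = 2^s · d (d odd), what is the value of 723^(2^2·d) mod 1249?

n − 1 = 1248 = 2^5 · 39, so s = 5 and d = 39.
Repeated squaring mod 1249: 723^1 ≡ 723, 723^2 ≡ 647, 723^4 ≡ 194, 723^8 ≡ 166, 723^16 ≡ 78, 723^32 ≡ 1088.
39 = 32 + 4 + 2 + 1, so 723^39 ≡ 1088·194·647·723 ≡ 350 (mod 1249).
x_0 = 350.
x_1 = 350^2 mod 1249 = 98.
x_2 = 98^2 mod 1249 = 861.

861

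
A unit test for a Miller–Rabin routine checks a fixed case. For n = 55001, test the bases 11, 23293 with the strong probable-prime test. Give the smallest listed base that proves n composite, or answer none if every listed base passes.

n − 1 = 55000 = 2^3 · 6875, so s = 3 and d = 6875.
Base 11: x_0 = 11^6875 mod 55001 = 1. x_0 = 1, so 11 is not a witness.
Base 23293: x_0 = 23293^6875 mod 55001 = 18729. x_0 is neither 1 nor 55000, so continue squaring. x_1 = 18729^2 mod 55001 = 34064. x_2 = 34064^2 mod 55001 = 55000. x_2 ≡ −1, so 23293 is not a witness.
No listed base is a witness for 55001.

none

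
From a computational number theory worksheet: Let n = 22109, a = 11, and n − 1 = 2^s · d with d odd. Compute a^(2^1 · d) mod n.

22108

n − 1 = 22108 = 2^2 · 5527, so s = 2 and d = 5527.
x_0 = 11^5527 mod 22109 = 16128.
x_1 = 16128^2 mod 22109 = 22108.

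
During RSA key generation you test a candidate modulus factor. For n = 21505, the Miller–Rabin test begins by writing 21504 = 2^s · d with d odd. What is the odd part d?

21

Halving: 21504 → 10752 → 5376 → 2688 → 1344 → 672 → 336 → 168 → 84 → 42 → 21; 21 is odd.
So 21504 = 2^10 · 21.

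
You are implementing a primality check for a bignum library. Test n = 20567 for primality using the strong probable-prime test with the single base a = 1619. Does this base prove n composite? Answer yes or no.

n − 1 = 20566 = 2^1 · 10283, so s = 1 and d = 10283.
Repeated squaring mod 20567: 1619^1 ≡ 1619, 1619^2 ≡ 9152, 1619^4 ≡ 10280, 1619^8 ≡ 5154, 1619^16 ≡ 11719, 1619^32 ≡ 9102, 1619^64 ≡ 2528, 1619^128 ≡ 15014, 1619^256 ≡ 5876, 1619^512 ≡ 15950, 1619^1024 ≡ 9277, 1619^2048 ≡ 10401, 1619^4096 ≡ 18948, 1619^8192 ≡ 9152.
10283 = 8192 + 2048 + 32 + 8 + 2 + 1, so 1619^10283 ≡ 9152·10401·9102·5154·9152·1619 ≡ 20566 (mod 20567).
x_0 = 1619^10283 mod 20567 = 20566.
x_0 = 20566 ≡ −1, so 1619 is not a witness.

no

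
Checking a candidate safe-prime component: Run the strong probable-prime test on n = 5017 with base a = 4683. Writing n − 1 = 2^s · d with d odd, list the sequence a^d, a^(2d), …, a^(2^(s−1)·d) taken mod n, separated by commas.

n − 1 = 5016 = 2^3 · 627, so s = 3 and d = 627.
x_0 = 4683^627 mod 5017 = 907.
x_1 = 907^2 mod 5017 = 4878.
x_2 = 4878^2 mod 5017 = 4270.

907, 4878, 4270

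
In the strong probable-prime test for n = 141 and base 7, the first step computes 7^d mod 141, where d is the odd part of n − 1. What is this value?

64

n − 1 = 140 = 2^2 · 35, so s = 2 and d = 35.
7^35 mod 141 = 64.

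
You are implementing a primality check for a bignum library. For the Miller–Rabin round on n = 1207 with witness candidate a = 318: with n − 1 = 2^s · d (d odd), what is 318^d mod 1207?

n − 1 = 1206 = 2^1 · 603, so s = 1 and d = 603.
Repeated squaring mod 1207: 318^1 ≡ 318, 318^2 ≡ 943, 318^4 ≡ 897, 318^8 ≡ 747, 318^16 ≡ 375, 318^32 ≡ 613, 318^64 ≡ 392, 318^128 ≡ 375, 318^256 ≡ 613, 318^512 ≡ 392.
603 = 512 + 64 + 16 + 8 + 2 + 1, so 318^603 ≡ 392·392·375·747·943·318 ≡ 176 (mod 1207).

176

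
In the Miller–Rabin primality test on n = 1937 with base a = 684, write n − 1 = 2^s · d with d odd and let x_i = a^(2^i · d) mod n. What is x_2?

n − 1 = 1936 = 2^4 · 121, so s = 4 and d = 121.
x_0 = 684^121 mod 1937 = 1360.
x_1 = 1360^2 mod 1937 = 1702.
x_2 = 1702^2 mod 1937 = 989.

989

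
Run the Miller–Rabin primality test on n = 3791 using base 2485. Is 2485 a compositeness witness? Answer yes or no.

yes

n − 1 = 3790 = 2^1 · 1895, so s = 1 and d = 1895.
Repeated squaring mod 3791: 2485^1 ≡ 2485, 2485^2 ≡ 3477, 2485^4 ≡ 30, 2485^8 ≡ 900, 2485^16 ≡ 2517, 2485^32 ≡ 528, 2485^64 ≡ 2041, 2485^128 ≡ 3163, 2485^256 ≡ 120, 2485^512 ≡ 3027, 2485^1024 ≡ 3673.
1895 = 1024 + 512 + 256 + 64 + 32 + 4 + 2 + 1, so 2485^1895 ≡ 3673·3027·120·2041·528·30·3477·2485 ≡ 2238 (mod 3791).
x_0 = 2485^1895 mod 3791 = 2238.
x_0 ∉ {1, 3790} and s = 1, so 2485 is a Miller–Rabin witness and 3791 is composite.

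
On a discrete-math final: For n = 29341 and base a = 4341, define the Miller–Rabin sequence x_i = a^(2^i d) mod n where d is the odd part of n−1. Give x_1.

n − 1 = 29340 = 2^2 · 7335, so s = 2 and d = 7335.
x_0 = 4341^7335 mod 29341 = 3405.
x_1 = 3405^2 mod 29341 = 4330.

4330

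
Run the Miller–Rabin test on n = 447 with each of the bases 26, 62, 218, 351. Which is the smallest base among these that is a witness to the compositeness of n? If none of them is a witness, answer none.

26

n − 1 = 446 = 2^1 · 223, so s = 1 and d = 223.
Base 26: x_0 = 26^223 mod 447 = 26. x_0 ∉ {1, 446} and s = 1, so 26 is a Miller–Rabin witness and 447 is composite.
Base 62: x_0 = 62^223 mod 447 = 236. x_0 ∉ {1, 446} and s = 1, so 62 is a Miller–Rabin witness and 447 is composite.
Base 218: x_0 = 218^223 mod 447 = 218. x_0 ∉ {1, 446} and s = 1, so 218 is a Miller–Rabin witness and 447 is composite.
Base 351: x_0 = 351^223 mod 447 = 351. x_0 ∉ {1, 446} and s = 1, so 351 is a Miller–Rabin witness and 447 is composite.
The smallest witness among the given bases is 26.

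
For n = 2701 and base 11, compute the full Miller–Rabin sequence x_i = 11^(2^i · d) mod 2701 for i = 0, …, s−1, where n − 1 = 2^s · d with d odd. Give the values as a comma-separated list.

2034, 1925

n − 1 = 2700 = 2^2 · 675, so s = 2 and d = 675.
x_0 = 11^675 mod 2701 = 2034.
x_1 = 2034^2 mod 2701 = 1925.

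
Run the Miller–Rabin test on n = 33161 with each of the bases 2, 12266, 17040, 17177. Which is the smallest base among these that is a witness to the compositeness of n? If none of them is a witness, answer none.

n − 1 = 33160 = 2^3 · 4145, so s = 3 and d = 4145.
Base 2: x_0 = 2^4145 mod 33161 = 31512. x_0 is neither 1 nor 33160, so continue squaring. x_1 = 31512^2 mod 33161 = 33160. x_1 ≡ −1, so 2 is not a witness.
Base 12266: x_0 = 12266^4145 mod 33161 = 1. x_0 = 1, so 12266 is not a witness.
Base 17040: x_0 = 17040^4145 mod 33161 = 7268. x_0 is neither 1 nor 33160, so continue squaring. x_1 = 7268^2 mod 33161 = 31512. x_2 = 31512^2 mod 33161 = 33160. x_2 ≡ −1, so 17040 is not a witness.
Base 17177: x_0 = 17177^4145 mod 33161 = 19350. x_0 is neither 1 nor 33160, so continue squaring. x_1 = 19350^2 mod 33161 = 1649. x_2 = 1649^2 mod 33161 = 33160. x_2 ≡ −1, so 17177 is not a witness.
No listed base is a witness for 33161.

none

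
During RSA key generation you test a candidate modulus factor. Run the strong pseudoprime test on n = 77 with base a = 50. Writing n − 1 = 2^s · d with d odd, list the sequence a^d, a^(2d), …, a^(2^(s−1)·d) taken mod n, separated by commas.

n − 1 = 76 = 2^2 · 19, so s = 2 and d = 19.
x_0 = 50^19 mod 77 = 57.
x_1 = 57^2 mod 77 = 15.

57, 15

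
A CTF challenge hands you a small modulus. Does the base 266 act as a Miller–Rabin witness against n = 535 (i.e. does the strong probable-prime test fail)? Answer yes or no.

n − 1 = 534 = 2^1 · 267, so s = 1 and d = 267.
Repeated squaring mod 535: 266^1 ≡ 266, 266^2 ≡ 136, 266^4 ≡ 306, 266^8 ≡ 11, 266^16 ≡ 121, 266^32 ≡ 196, 266^64 ≡ 431, 266^128 ≡ 116, 266^256 ≡ 81.
267 = 256 + 8 + 2 + 1, so 266^267 ≡ 81·11·136·266 ≡ 136 (mod 535).
x_0 = 266^267 mod 535 = 136.
x_0 ∉ {1, 534} and s = 1, so 266 is a Miller–Rabin witness and 535 is composite.

yes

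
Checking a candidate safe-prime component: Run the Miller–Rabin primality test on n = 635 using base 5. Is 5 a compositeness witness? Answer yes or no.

n − 1 = 634 = 2^1 · 317, so s = 1 and d = 317.
x_0 = 5^317 mod 635 = 610.
x_0 ∉ {1, 634} and s = 1, so 5 is a Miller–Rabin witness and 635 is composite.

yes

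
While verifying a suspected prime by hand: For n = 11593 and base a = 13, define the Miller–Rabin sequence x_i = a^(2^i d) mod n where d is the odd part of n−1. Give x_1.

1

n − 1 = 11592 = 2^3 · 1449, so s = 3 and d = 1449.
x_0 = 13^1449 mod 11593 = 1.
x_1 = 1^2 mod 11593 = 1.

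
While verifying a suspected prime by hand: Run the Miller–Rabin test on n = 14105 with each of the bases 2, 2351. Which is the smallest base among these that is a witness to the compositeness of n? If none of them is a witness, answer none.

2

n − 1 = 14104 = 2^3 · 1763, so s = 3 and d = 1763.
Base 2: x_0 = 2^1763 mod 14105 = 10238. x_0 is neither 1 nor 14104, so continue squaring. x_1 = 10238^2 mod 14105 = 2389. x_2 = 2389^2 mod 14105 = 8901. Reached i = s−1 = 2 without hitting −1: 2 is a Miller–Rabin witness and 14105 is composite.
Base 2351: x_0 = 2351^1763 mod 14105 = 6. x_0 is neither 1 nor 14104, so continue squaring. x_1 = 6^2 mod 14105 = 36. x_2 = 36^2 mod 14105 = 1296. Reached i = s−1 = 2 without hitting −1: 2351 is a Miller–Rabin witness and 14105 is composite.
The smallest witness among the given bases is 2.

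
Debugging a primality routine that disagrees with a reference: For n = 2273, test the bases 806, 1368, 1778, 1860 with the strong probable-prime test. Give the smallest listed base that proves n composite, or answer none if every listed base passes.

none

n − 1 = 2272 = 2^5 · 71, so s = 5 and d = 71.
Base 806: x_0 = 806^71 mod 2273 = 394. x_0 is neither 1 nor 2272, so continue squaring. x_1 = 394^2 mod 2273 = 672. x_2 = 672^2 mod 2273 = 1530. x_3 = 1530^2 mod 2273 = 1983. x_4 = 1983^2 mod 2273 = 2272. x_4 ≡ −1, so 806 is not a witness.
Base 1368: x_0 = 1368^71 mod 2273 = 75. x_0 is neither 1 nor 2272, so continue squaring. x_1 = 75^2 mod 2273 = 1079. x_2 = 1079^2 mod 2273 = 465. x_3 = 465^2 mod 2273 = 290. x_4 = 290^2 mod 2273 = 2272. x_4 ≡ −1, so 1368 is not a witness.
Base 1778: x_0 = 1778^71 mod 2273 = 1983. x_0 is neither 1 nor 2272, so continue squaring. x_1 = 1983^2 mod 2273 = 2272. x_1 ≡ −1, so 1778 is not a witness.
Base 1860: x_0 = 1860^71 mod 2273 = 1808. x_0 is neither 1 nor 2272, so continue squaring. x_1 = 1808^2 mod 2273 = 290. x_2 = 290^2 mod 2273 = 2272. x_2 ≡ −1, so 1860 is not a witness.
No listed base is a witness for 2273.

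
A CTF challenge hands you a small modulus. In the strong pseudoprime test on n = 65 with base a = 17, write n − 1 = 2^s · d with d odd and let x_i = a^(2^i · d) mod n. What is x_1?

n − 1 = 64 = 2^6 · 1, so s = 6 and d = 1.
x_0 = 17^1 mod 65 = 17.
x_1 = 17^2 mod 65 = 29.

29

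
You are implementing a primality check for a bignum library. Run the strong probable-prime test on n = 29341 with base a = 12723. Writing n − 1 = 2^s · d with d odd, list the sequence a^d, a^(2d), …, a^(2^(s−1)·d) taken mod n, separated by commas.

n − 1 = 29340 = 2^2 · 7335, so s = 2 and d = 7335.
x_0 = 12723^7335 mod 29341 = 24389.
x_1 = 24389^2 mod 29341 = 22569.

24389, 22569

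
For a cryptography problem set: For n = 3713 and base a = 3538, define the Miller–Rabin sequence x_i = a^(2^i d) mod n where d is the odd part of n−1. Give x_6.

100

n − 1 = 3712 = 2^7 · 29, so s = 7 and d = 29.
x_0 = 3538^29 mod 3713 = 1407.
x_1 = 1407^2 mod 3713 = 620.
x_2 = 620^2 mod 3713 = 1961.
x_3 = 1961^2 mod 3713 = 2566.
x_4 = 2566^2 mod 3713 = 1207.
x_5 = 1207^2 mod 3713 = 1353.
x_6 = 1353^2 mod 3713 = 100.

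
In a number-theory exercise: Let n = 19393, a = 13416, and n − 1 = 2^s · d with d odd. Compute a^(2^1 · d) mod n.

14964

n − 1 = 19392 = 2^6 · 303, so s = 6 and d = 303.
x_0 = 13416^303 mod 19393 = 11266.
x_1 = 11266^2 mod 19393 = 14964.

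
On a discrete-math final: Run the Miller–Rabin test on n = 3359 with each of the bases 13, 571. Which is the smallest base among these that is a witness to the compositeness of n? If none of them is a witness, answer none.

none

n − 1 = 3358 = 2^1 · 1679, so s = 1 and d = 1679.
Base 13: x_0 = 13^1679 mod 3359 = 3358. x_0 = 3358 ≡ −1, so 13 is not a witness.
Base 571: x_0 = 571^1679 mod 3359 = 3358. x_0 = 3358 ≡ −1, so 571 is not a witness.
No listed base is a witness for 3359.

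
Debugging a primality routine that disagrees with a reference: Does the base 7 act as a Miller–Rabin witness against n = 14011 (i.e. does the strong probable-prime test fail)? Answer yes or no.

no

n − 1 = 14010 = 2^1 · 7005, so s = 1 and d = 7005.
By repeated squaring, 7^7005 ≡ 14010 (mod 14011).
x_0 = 7^7005 mod 14011 = 14010.
x_0 = 14010 ≡ −1, so 7 is not a witness.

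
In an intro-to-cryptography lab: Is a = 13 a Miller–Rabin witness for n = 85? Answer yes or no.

no

n − 1 = 84 = 2^2 · 21, so s = 2 and d = 21.
Repeated squaring mod 85: 13^1 ≡ 13, 13^2 ≡ 84, 13^4 ≡ 1, 13^8 ≡ 1, 13^16 ≡ 1.
21 = 16 + 4 + 1, so 13^21 ≡ 1·1·13 ≡ 13 (mod 85).
x_0 = 13^21 mod 85 = 13.
x_0 is neither 1 nor 84, so continue squaring.
x_1 = 13^2 mod 85 = 84.
x_1 ≡ −1, so 13 is not a witness.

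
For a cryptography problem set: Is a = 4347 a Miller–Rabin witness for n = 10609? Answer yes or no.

n − 1 = 10608 = 2^4 · 663, so s = 4 and d = 663.
By repeated squaring, 4347^663 ≡ 8033 (mod 10609).
x_0 = 4347^663 mod 10609 = 8033.
x_0 is neither 1 nor 10608, so continue squaring.
x_1 = 8033^2 mod 10609 = 5151.
x_2 = 5151^2 mod 10609 = 10301.
x_3 = 10301^2 mod 10609 = 9992.
Reached i = s−1 = 3 without hitting −1: 4347 is a Miller–Rabin witness and 10609 is composite.

yes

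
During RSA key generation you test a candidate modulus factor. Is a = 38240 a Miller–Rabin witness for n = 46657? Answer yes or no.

n − 1 = 46656 = 2^6 · 729, so s = 6 and d = 729.
x_0 = 38240^729 mod 46657 = 5260.
x_0 is neither 1 nor 46656, so continue squaring.
x_1 = 5260^2 mod 46657 = 46656.
x_1 ≡ −1, so 38240 is not a witness.

no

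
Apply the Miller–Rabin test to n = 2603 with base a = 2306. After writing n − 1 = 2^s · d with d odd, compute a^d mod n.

1056

n − 1 = 2602 = 2^1 · 1301, so s = 1 and d = 1301.
By repeated squaring, 2306^1301 ≡ 1056 (mod 2603).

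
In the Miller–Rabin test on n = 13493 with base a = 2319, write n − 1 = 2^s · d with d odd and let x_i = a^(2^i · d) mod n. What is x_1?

n − 1 = 13492 = 2^2 · 3373, so s = 2 and d = 3373.
Repeated squaring mod 13493: 2319^1 ≡ 2319, 2319^2 ≡ 7547, 2319^4 ≡ 3256, 2319^8 ≡ 9531, 2319^16 ≡ 5085, 2319^32 ≡ 4637, 2319^64 ≡ 7420, 2319^128 ≡ 4960, 2319^256 ≡ 3861, 2319^512 ≡ 11049, 2319^1024 ≡ 9230, 2319^2048 ≡ 11591.
3373 = 2048 + 1024 + 256 + 32 + 8 + 4 + 1, so 2319^3373 ≡ 11591·9230·3861·4637·9531·3256·2319 ≡ 11607 (mod 13493).
x_0 = 11607.
x_1 = 11607^2 mod 13493 = 8337.

8337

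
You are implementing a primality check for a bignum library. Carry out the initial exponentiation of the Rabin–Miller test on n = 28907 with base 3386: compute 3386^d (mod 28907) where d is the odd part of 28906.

n − 1 = 28906 = 2^1 · 14453, so s = 1 and d = 14453.
Repeated squaring mod 28907: 3386^1 ≡ 3386, 3386^2 ≡ 17824, 3386^4 ≡ 7046, 3386^8 ≡ 12797, 3386^16 ≡ 5054, 3386^32 ≡ 18035, 3386^64 ≡ 28568, 3386^128 ≡ 28200, 3386^256 ≡ 8430, 3386^512 ≡ 11494, 3386^1024 ≡ 7046, 3386^2048 ≡ 12797, 3386^4096 ≡ 5054, 3386^8192 ≡ 18035.
14453 = 8192 + 4096 + 2048 + 64 + 32 + 16 + 4 + 1, so 3386^14453 ≡ 18035·5054·12797·28568·18035·5054·7046·3386 ≡ 7670 (mod 28907).

7670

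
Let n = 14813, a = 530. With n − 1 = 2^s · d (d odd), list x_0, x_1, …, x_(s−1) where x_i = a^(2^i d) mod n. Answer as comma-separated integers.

3322, 14812

n − 1 = 14812 = 2^2 · 3703, so s = 2 and d = 3703.
x_0 = 530^3703 mod 14813 = 3322.
x_1 = 3322^2 mod 14813 = 14812.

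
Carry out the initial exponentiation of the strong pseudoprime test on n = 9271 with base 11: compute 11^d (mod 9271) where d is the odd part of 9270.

n − 1 = 9270 = 2^1 · 4635, so s = 1 and d = 4635.
11^4635 mod 9271 = 6414.

6414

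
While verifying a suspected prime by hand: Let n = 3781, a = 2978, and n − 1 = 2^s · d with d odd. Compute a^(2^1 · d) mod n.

n − 1 = 3780 = 2^2 · 945, so s = 2 and d = 945.
x_0 = 2978^945 mod 3781 = 1728.
x_1 = 1728^2 mod 3781 = 2775.

2775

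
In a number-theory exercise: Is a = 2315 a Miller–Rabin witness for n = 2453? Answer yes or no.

n − 1 = 2452 = 2^2 · 613, so s = 2 and d = 613.
x_0 = 2315^613 mod 2453 = 1654.
x_0 is neither 1 nor 2452, so continue squaring.
x_1 = 1654^2 mod 2453 = 621.
Reached i = s−1 = 1 without hitting −1: 2315 is a Miller–Rabin witness and 2453 is composite.

yes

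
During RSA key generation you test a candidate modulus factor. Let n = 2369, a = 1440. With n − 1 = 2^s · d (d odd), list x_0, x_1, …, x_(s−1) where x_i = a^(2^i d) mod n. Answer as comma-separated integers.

n − 1 = 2368 = 2^6 · 37, so s = 6 and d = 37.
x_0 = 1440^37 mod 2369 = 868.
x_1 = 868^2 mod 2369 = 82.
x_2 = 82^2 mod 2369 = 1986.
x_3 = 1986^2 mod 2369 = 2180.
x_4 = 2180^2 mod 2369 = 186.
x_5 = 186^2 mod 2369 = 1430.

868, 82, 1986, 2180, 186, 1430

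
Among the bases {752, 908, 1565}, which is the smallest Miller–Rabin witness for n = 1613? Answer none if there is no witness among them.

n − 1 = 1612 = 2^2 · 403, so s = 2 and d = 403.
Base 752: x_0 = 752^403 mod 1613 = 1486. x_0 is neither 1 nor 1612, so continue squaring. x_1 = 1486^2 mod 1613 = 1612. x_1 ≡ −1, so 752 is not a witness.
Base 908: x_0 = 908^403 mod 1613 = 127. x_0 is neither 1 nor 1612, so continue squaring. x_1 = 127^2 mod 1613 = 1612. x_1 ≡ −1, so 908 is not a witness.
Base 1565: x_0 = 1565^403 mod 1613 = 127. x_0 is neither 1 nor 1612, so continue squaring. x_1 = 127^2 mod 1613 = 1612. x_1 ≡ −1, so 1565 is not a witness.
No listed base is a witness for 1613.

none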